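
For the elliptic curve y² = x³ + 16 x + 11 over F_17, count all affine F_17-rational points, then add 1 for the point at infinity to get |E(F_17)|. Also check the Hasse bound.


Affine points = {(2, 0), (3, 1), (3, 16), (6, 0), (9, 0), (10, 7), (10, 10), (13, 6), (13, 11), (14, 2), (14, 15)}; affine count = 11; |E(F_17)| = 12.

Discriminant check: Δ ∝ 4a³ + 27b² = 4·16³ + 27·11² = 4·4096 + 27·121 ≡ 16 (mod 17). Nonzero ⇒ E is nonsingular.
For each x ∈ F_17, compute rhs = x³ + 16·x + 11 mod 17, then count y ∈ F_17 with y² ≡ rhs.
  x = 0: rhs = 11, matching y values: none (0 points).
  x = 1: rhs = 11, matching y values: none (0 points).
  x = 2: rhs = 0, matching y values: 0 (1 points).
  x = 3: rhs = 1, matching y values: 1, 16 (2 points).
  x = 4: rhs = 3, matching y values: none (0 points).
  x = 5: rhs = 12, matching y values: none (0 points).
  x = 6: rhs = 0, matching y values: 0 (1 points).
  x = 7: rhs = 7, matching y values: none (0 points).
  x = 8: rhs = 5, matching y values: none (0 points).
  x = 9: rhs = 0, matching y values: 0 (1 points).
  x = 10: rhs = 15, matching y values: 7, 10 (2 points).
  x = 11: rhs = 5, matching y values: none (0 points).
  x = 12: rhs = 10, matching y values: none (0 points).
  x = 13: rhs = 2, matching y values: 6, 11 (2 points).
  x = 14: rhs = 4, matching y values: 2, 15 (2 points).
  x = 15: rhs = 5, matching y values: none (0 points).
  x = 16: rhs = 11, matching y values: none (0 points).
Total affine count: 11.
Full point count |E(F_17)| = 11 + 1 = 12.
Hasse bound: |12 − (17+1)| = |-6| = 6 ≤ 2√17 ≈ 8.2462 ✓.


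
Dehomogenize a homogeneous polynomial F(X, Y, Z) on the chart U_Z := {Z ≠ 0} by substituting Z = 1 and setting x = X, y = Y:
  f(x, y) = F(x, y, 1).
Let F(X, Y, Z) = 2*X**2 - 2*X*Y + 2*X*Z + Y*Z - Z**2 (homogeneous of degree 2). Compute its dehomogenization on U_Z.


f(x, y) = 2*x**2 - 2*x*y + 2*x + y - 1

On U_Z we set Z = 1. Each monomial c·X^i·Y^j·Z^k in F becomes c·x^i·y^j·1^k = c·x^i·y^j.
Substituting Z = 1: F(X, Y, 1) = 2*x**2 - 2*x*y + 2*x + y - 1.
Note: deg(f) ≤ deg(F) = 2; strict inequality happens when F is divisible by Z (lost terms).


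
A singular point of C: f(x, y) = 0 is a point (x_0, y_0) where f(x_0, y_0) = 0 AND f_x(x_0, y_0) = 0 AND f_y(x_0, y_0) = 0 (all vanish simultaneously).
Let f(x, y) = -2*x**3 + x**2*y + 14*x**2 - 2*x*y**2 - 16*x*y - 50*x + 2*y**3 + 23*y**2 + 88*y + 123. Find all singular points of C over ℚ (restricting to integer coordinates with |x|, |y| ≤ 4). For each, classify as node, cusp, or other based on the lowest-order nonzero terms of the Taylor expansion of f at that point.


Singular points: {(2, -3)}; classification: node.

Compute partial derivatives:
  f_x = -6*x**2 + 2*x*y + 28*x - 2*y**2 - 16*y - 50.
  f_y = x**2 - 4*x*y - 16*x + 6*y**2 + 46*y + 88.
Scan x_0 ∈ {−4, ..., 4}. For each x_0, f_y(x_0, y) is a polynomial in y; find its integer roots y ∈ {−4, ..., 4}, then test f_x and f at those candidates.
  x = -4: f_y(-4, y) = 6*y**2 + 62*y + 168; no integer root y with |y| ≤ 4.
  x = -3: f_y(-3, y) = 6*y**2 + 58*y + 145; no integer root y with |y| ≤ 4.
  x = -2: f_y(-2, y) = 6*y**2 + 54*y + 124; no integer root y with |y| ≤ 4.
  x = -1: f_y(-1, y) = 6*y**2 + 50*y + 105; no integer root y with |y| ≤ 4.
  x = 0: f_y(0, y) = 6*y**2 + 46*y + 88; vanishes at y ∈ {-4}. (0, -4): f_x = -18 ≠ 0.
  x = 1: f_y(1, y) = 6*y**2 + 42*y + 73; no integer root y with |y| ≤ 4.
  x = 2: f_y(2, y) = 6*y**2 + 38*y + 60; vanishes at y ∈ {-3}. (2, -3): f_x = 0, f = 0 — SINGULAR.
  x = 3: f_y(3, y) = 6*y**2 + 34*y + 49; no integer root y with |y| ≤ 4.
  x = 4: f_y(4, y) = 6*y**2 + 30*y + 40; no integer root y with |y| ≤ 4.
Only singular point on the grid: (2, -3).
Classify: substitute x = 2 + u, y = -3 + v and expand: f = -2*u**3 + u**2*v - u**2 - 2*u*v**2 + 2*v**3 + v**2.
No constant or linear terms (consistent with a singular point). Quadratic part: -u**2 + v**2. Cubic part: -2*u**3 + u**2*v - 2*u*v**2 + 2*v**3.
The quadratic part v**2 - u**2 = (v − u)(v + u) splits into two distinct linear factors, so there are two distinct tangent lines y − -3 = ±(x − 2) — this is a node (ordinary double point).
Classification: node.


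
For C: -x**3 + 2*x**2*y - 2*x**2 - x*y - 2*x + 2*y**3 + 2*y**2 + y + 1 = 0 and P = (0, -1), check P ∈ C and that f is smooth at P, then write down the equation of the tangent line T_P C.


Tangent line at P: -x + 3*y + 3 = 0.

Step 1: f(0, -1) = 0, so P lies on C.
Step 2: partial derivatives
  f_x(x, y) = -3*x**2 + 4*x*y - 4*x - y - 2, f_y(x, y) = 2*x**2 - x + 6*y**2 + 4*y + 1.
  f_x(P) = -1, f_y(P) = 3 (gradient nonzero, so P is smooth).
Step 3: tangent line at P: -1·(x − 0) + 3·(y − -1) = 0.
Expanding: -x + 3*y + 3 = 0.


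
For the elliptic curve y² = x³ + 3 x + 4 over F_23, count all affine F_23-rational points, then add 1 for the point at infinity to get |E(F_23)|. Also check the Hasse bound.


Affine points = {(0, 2), (0, 21), (1, 10), (1, 13), (2, 8), (2, 15), (5, 11), (5, 12), (6, 10), (6, 13), (7, 0), (9, 1), (9, 22), (13, 3), (13, 20), (16, 10), (16, 13), (17, 0), (18, 5), (18, 18), (21, 6), (21, 17), (22, 0)}; affine count = 23; |E(F_23)| = 24.

Discriminant check: Δ ∝ 4a³ + 27b² = 4·3³ + 27·4² = 4·27 + 27·16 ≡ 11 (mod 23). Nonzero ⇒ E is nonsingular.
For each x ∈ F_23, compute rhs = x³ + 3·x + 4 mod 23, then count y ∈ F_23 with y² ≡ rhs.
  x = 0: rhs = 4, matching y values: 2, 21 (2 points).
  x = 1: rhs = 8, matching y values: 10, 13 (2 points).
  x = 2: rhs = 18, matching y values: 8, 15 (2 points).
  x = 3: rhs = 17, matching y values: none (0 points).
  x = 4: rhs = 11, matching y values: none (0 points).
  x = 5: rhs = 6, matching y values: 11, 12 (2 points).
  x = 6: rhs = 8, matching y values: 10, 13 (2 points).
  x = 7: rhs = 0, matching y values: 0 (1 points).
  x = 8: rhs = 11, matching y values: none (0 points).
  x = 9: rhs = 1, matching y values: 1, 22 (2 points).
  x = 10: rhs = 22, matching y values: none (0 points).
  x = 11: rhs = 11, matching y values: none (0 points).
  x = 12: rhs = 20, matching y values: none (0 points).
  x = 13: rhs = 9, matching y values: 3, 20 (2 points).
  x = 14: rhs = 7, matching y values: none (0 points).
  x = 15: rhs = 20, matching y values: none (0 points).
  x = 16: rhs = 8, matching y values: 10, 13 (2 points).
  x = 17: rhs = 0, matching y values: 0 (1 points).
  x = 18: rhs = 2, matching y values: 5, 18 (2 points).
  x = 19: rhs = 20, matching y values: none (0 points).
  x = 20: rhs = 14, matching y values: none (0 points).
  x = 21: rhs = 13, matching y values: 6, 17 (2 points).
  x = 22: rhs = 0, matching y values: 0 (1 points).
Total affine count: 23.
Full point count |E(F_23)| = 23 + 1 = 24.
Hasse bound: |24 − (23+1)| = |0| = 0 ≤ 2√23 ≈ 9.5917 ✓.


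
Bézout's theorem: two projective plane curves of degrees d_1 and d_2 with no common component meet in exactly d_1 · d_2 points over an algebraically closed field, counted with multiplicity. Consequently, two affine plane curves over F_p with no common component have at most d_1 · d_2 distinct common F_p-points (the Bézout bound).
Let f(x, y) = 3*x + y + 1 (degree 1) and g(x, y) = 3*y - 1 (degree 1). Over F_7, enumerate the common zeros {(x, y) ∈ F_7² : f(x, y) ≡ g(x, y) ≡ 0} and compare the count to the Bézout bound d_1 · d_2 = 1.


Common zeros: {(5, 5)}; count = 1; Bézout bound = 1.

deg(f) = 1, deg(g) = 1, so Bézout bound = 1.
Scan x ∈ F_7. For each x, list the y ∈ F_7 with f(x, y) ≡ 0 and those with g(x, y) ≡ 0 (mod 7); the common zeros in that column are the intersection.
  x = 0: f ≡ 0 at y ∈ {6}; g ≡ 0 at y ∈ {5}; common: ∅.
  x = 1: f ≡ 0 at y ∈ {3}; g ≡ 0 at y ∈ {5}; common: ∅.
  x = 2: f ≡ 0 at y ∈ {0}; g ≡ 0 at y ∈ {5}; common: ∅.
  x = 3: f ≡ 0 at y ∈ {4}; g ≡ 0 at y ∈ {5}; common: ∅.
  x = 4: f ≡ 0 at y ∈ {1}; g ≡ 0 at y ∈ {5}; common: ∅.
  x = 5: f ≡ 0 at y ∈ {5}; g ≡ 0 at y ∈ {5}; common: {5}.
  x = 6: f ≡ 0 at y ∈ {2}; g ≡ 0 at y ∈ {5}; common: ∅.
Collecting: common zeros = {(5, 5)}, so the count is 1.
Comparison with the Bézout bound: 1 ≤ 1 = deg(f)·deg(g), as expected for curves with no common component (the bound is attained).


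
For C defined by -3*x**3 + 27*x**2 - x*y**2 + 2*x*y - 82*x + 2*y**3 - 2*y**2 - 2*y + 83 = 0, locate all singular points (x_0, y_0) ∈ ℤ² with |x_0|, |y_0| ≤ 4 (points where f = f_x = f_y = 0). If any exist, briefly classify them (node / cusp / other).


Singular points: {(3, 1)}; classification: cusp.

Compute partial derivatives:
  f_x = -9*x**2 + 54*x - y**2 + 2*y - 82.
  f_y = -2*x*y + 2*x + 6*y**2 - 4*y - 2.
Scan x_0 ∈ {−4, ..., 4}. For each x_0, f_y(x_0, y) is a polynomial in y; find its integer roots y ∈ {−4, ..., 4}, then test f_x and f at those candidates.
  x = -4: f_y(-4, y) = 6*y**2 + 4*y - 10; vanishes at y ∈ {1}. (-4, 1): f_x = -441 ≠ 0.
  x = -3: f_y(-3, y) = 6*y**2 + 2*y - 8; vanishes at y ∈ {1}. (-3, 1): f_x = -324 ≠ 0.
  x = -2: f_y(-2, y) = 6*y**2 - 6; vanishes at y ∈ {-1, 1}. (-2, -1): f_x = -229 ≠ 0; (-2, 1): f_x = -225 ≠ 0.
  x = -1: f_y(-1, y) = 6*y**2 - 2*y - 4; vanishes at y ∈ {1}. (-1, 1): f_x = -144 ≠ 0.
  x = 0: f_y(0, y) = 6*y**2 - 4*y - 2; vanishes at y ∈ {1}. (0, 1): f_x = -81 ≠ 0.
  x = 1: f_y(1, y) = 6*y**2 - 6*y; vanishes at y ∈ {0, 1}. (1, 0): f_x = -37 ≠ 0; (1, 1): f_x = -36 ≠ 0.
  x = 2: f_y(2, y) = 6*y**2 - 8*y + 2; vanishes at y ∈ {1}. (2, 1): f_x = -9 ≠ 0.
  x = 3: f_y(3, y) = 6*y**2 - 10*y + 4; vanishes at y ∈ {1}. (3, 1): f_x = 0, f = 0 — SINGULAR.
  x = 4: f_y(4, y) = 6*y**2 - 12*y + 6; vanishes at y ∈ {1}. (4, 1): f_x = -9 ≠ 0.
Only singular point on the grid: (3, 1).
Classify: substitute x = 3 + u, y = 1 + v and expand: f = -3*u**3 - u*v**2 + 2*v**3 + v**2.
No constant or linear terms (consistent with a singular point). Quadratic part: v**2. Cubic part: -3*u**3 - u*v**2 + 2*v**3.
The quadratic part v**2 is a perfect square, so there is a single (double) tangent line v = 0, i.e. y = 1. Restricting the cubic part to that line (v = 0) leaves -3*u**3 ≠ 0, so f is not divisible by v and the branch is v² ≈ 3*u**3 to lowest order — this is a cusp.
Classification: cusp.


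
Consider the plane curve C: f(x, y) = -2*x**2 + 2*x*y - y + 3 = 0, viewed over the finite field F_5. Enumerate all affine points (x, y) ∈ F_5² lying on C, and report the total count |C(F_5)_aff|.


Affine F_5-points: {(0, 3), (1, 4), (2, 0), (3, 0), (3, 1), (3, 2), (3, 3), (3, 4), (4, 2)}; count = 9.

For each of the 25 pairs (x, y) ∈ F_5², evaluate f(x, y) mod 5. Record the zeros.
  x = 0: [0↦3, 1↦2, 2↦1, 3↦0, 4↦4]  zeros at y ∈ {3}
  x = 1: [0↦1, 1↦2, 2↦3, 3↦4, 4↦0]  zeros at y ∈ {4}
  x = 2: [0↦0, 1↦3, 2↦1, 3↦4, 4↦2]  zeros at y ∈ {0}
  x = 3: [0↦0, 1↦0, 2↦0, 3↦0, 4↦0]  zeros at y ∈ {0, 1, 2, 3, 4}
  x = 4: [0↦1, 1↦3, 2↦0, 3↦2, 4↦4]  zeros at y ∈ {2}
Collecting zeros: affine points = {(0, 3), (1, 4), (2, 0), (3, 0), (3, 1), (3, 2), (3, 3), (3, 4), (4, 2)}.
Total count |C(F_5)_aff| = 9.


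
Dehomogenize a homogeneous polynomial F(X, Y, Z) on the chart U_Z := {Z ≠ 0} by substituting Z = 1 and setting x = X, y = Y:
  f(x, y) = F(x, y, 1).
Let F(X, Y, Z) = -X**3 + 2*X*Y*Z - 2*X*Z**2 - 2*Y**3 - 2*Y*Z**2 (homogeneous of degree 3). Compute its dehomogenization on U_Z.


f(x, y) = -x**3 + 2*x*y - 2*x - 2*y**3 - 2*y

On U_Z we set Z = 1. Each monomial c·X^i·Y^j·Z^k in F becomes c·x^i·y^j·1^k = c·x^i·y^j.
Substituting Z = 1: F(X, Y, 1) = -x**3 + 2*x*y - 2*x - 2*y**3 - 2*y.
Note: deg(f) ≤ deg(F) = 3; strict inequality happens when F is divisible by Z (lost terms).


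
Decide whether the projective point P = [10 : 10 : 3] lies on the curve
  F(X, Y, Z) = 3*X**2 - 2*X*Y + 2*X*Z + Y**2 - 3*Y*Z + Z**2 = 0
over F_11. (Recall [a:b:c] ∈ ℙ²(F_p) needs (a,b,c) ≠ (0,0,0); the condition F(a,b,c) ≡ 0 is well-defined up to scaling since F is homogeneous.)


F(10,10,3) ≡ 3 (mod 11); P is NOT on the curve.

Evaluate F(10, 10, 3) term-by-term (mod 11).
  3*X**2 ↦ 3·100·1·1 = 300
  -2*X*Y ↦ -2·10·10·1 = -200
  2*X*Z ↦ 2·10·1·3 = 60
  Y**2 ↦ 1·1·100·1 = 100
  -3*Y*Z ↦ -3·1·10·3 = -90
  Z**2 ↦ 1·1·1·9 = 9
Sum: F(10, 10, 3) = (300) + (-200) + (60) + (100) + (-90) + (9) = 179.
Reducing mod 11: 179 ≡ 3 (mod 11).
Since F(a, b, c) ≡ 3 ≠ 0 (mod 11), P does NOT lie on the curve.


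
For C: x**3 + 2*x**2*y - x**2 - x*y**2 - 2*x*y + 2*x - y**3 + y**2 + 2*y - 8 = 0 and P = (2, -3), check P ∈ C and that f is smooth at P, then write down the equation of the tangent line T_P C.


Tangent line at P: -17*x - 15*y - 11 = 0.

Step 1: f(2, -3) = 0, so P lies on C.
Step 2: partial derivatives
  f_x(x, y) = 3*x**2 + 4*x*y - 2*x - y**2 - 2*y + 2, f_y(x, y) = 2*x**2 - 2*x*y - 2*x - 3*y**2 + 2*y + 2.
  f_x(P) = -17, f_y(P) = -15 (gradient nonzero, so P is smooth).
Step 3: tangent line at P: -17·(x − 2) + -15·(y − -3) = 0.
Expanding: -17*x - 15*y - 11 = 0.


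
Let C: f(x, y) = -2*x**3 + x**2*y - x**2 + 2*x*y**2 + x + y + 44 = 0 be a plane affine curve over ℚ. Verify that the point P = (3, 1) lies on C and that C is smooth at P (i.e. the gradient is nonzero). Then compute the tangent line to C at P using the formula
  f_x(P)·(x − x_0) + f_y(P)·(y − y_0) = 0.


Tangent line at P: -51*x + 22*y + 131 = 0.

Step 1: f(3, 1) = 0, so P lies on C.
Step 2: partial derivatives
  f_x(x, y) = -6*x**2 + 2*x*y - 2*x + 2*y**2 + 1, f_y(x, y) = x**2 + 4*x*y + 1.
  f_x(P) = -51, f_y(P) = 22 (gradient nonzero, so P is smooth).
Step 3: tangent line at P: -51·(x − 3) + 22·(y − 1) = 0.
Expanding: -51*x + 22*y + 131 = 0.


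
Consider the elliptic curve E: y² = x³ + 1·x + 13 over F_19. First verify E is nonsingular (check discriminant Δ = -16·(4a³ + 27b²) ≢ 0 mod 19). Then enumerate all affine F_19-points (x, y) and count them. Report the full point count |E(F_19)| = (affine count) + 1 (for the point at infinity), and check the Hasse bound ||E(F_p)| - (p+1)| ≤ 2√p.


Affine points = {(2, 2), (2, 17), (3, 9), (3, 10), (4, 9), (4, 10), (6, 8), (6, 11), (8, 1), (8, 18), (10, 4), (10, 15), (11, 5), (11, 14), (12, 9), (12, 10), (13, 0), (14, 4), (14, 15), (18, 7), (18, 12)}; affine count = 21; |E(F_19)| = 22.

Discriminant check: Δ ∝ 4a³ + 27b² = 4·1³ + 27·13² = 4·1 + 27·169 ≡ 7 (mod 19). Nonzero ⇒ E is nonsingular.
For each x ∈ F_19, compute rhs = x³ + 1·x + 13 mod 19, then count y ∈ F_19 with y² ≡ rhs.
  x = 0: rhs = 13, matching y values: none (0 points).
  x = 1: rhs = 15, matching y values: none (0 points).
  x = 2: rhs = 4, matching y values: 2, 17 (2 points).
  x = 3: rhs = 5, matching y values: 9, 10 (2 points).
  x = 4: rhs = 5, matching y values: 9, 10 (2 points).
  x = 5: rhs = 10, matching y values: none (0 points).
  x = 6: rhs = 7, matching y values: 8, 11 (2 points).
  x = 7: rhs = 2, matching y values: none (0 points).
  x = 8: rhs = 1, matching y values: 1, 18 (2 points).
  x = 9: rhs = 10, matching y values: none (0 points).
  x = 10: rhs = 16, matching y values: 4, 15 (2 points).
  x = 11: rhs = 6, matching y values: 5, 14 (2 points).
  x = 12: rhs = 5, matching y values: 9, 10 (2 points).
  x = 13: rhs = 0, matching y values: 0 (1 points).
  x = 14: rhs = 16, matching y values: 4, 15 (2 points).
  x = 15: rhs = 2, matching y values: none (0 points).
  x = 16: rhs = 2, matching y values: none (0 points).
  x = 17: rhs = 3, matching y values: none (0 points).
  x = 18: rhs = 11, matching y values: 7, 12 (2 points).
Total affine count: 21.
Full point count |E(F_19)| = 21 + 1 = 22.
Hasse bound: |22 − (19+1)| = |2| = 2 ≤ 2√19 ≈ 8.7178 ✓.


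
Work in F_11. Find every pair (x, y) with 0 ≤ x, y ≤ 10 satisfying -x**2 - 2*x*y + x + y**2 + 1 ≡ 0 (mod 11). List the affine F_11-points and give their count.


Affine F_11-points: {(1, 1), (2, 6), (2, 9), (3, 8), (3, 9), (4, 0), (4, 8), (5, 5), (8, 0), (8, 5), (9, 1), (9, 6)}; count = 12.

For each of the 121 pairs (x, y) ∈ F_11², evaluate f(x, y) mod 11. Record the zeros.
  x = 0: [0↦1, 1↦2, 2↦5, 3↦10, 4↦6, 5↦4, 6↦4, 7↦6, 8↦10, 9↦5, 10↦2]  zeros at y ∈ ∅
  x = 1: [0↦1, 1↦0, 2↦1, 3↦4, 4↦9, 5↦5, 6↦3, 7↦3, 8↦5, 9↦9, 10↦4]  zeros at y ∈ {1}
  x = 2: [0↦10, 1↦7, 2↦6, 3↦7, 4↦10, 5↦4, 6↦0, 7↦9, 8↦9, 9↦0, 10↦4]  zeros at y ∈ {6, 9}
  x = 3: [0↦6, 1↦1, 2↦9, 3↦8, 4↦9, 5↦1, 6↦6, 7↦2, 8↦0, 9↦0, 10↦2]  zeros at y ∈ {8, 9}
  x = 4: [0↦0, 1↦4, 2↦10, 3↦7, 4↦6, 5↦7, 6↦10, 7↦4, 8↦0, 9↦9, 10↦9]  zeros at y ∈ {0, 8}
  x = 5: [0↦3, 1↦5, 2↦9, 3↦4, 4↦1, 5↦0, 6↦1, 7↦4, 8↦9, 9↦5, 10↦3]  zeros at y ∈ {5}
  x = 6: [0↦4, 1↦4, 2↦6, 3↦10, 4↦5, 5↦2, 6↦1, 7↦2, 8↦5, 9↦10, 10↦6]  zeros at y ∈ ∅
  x = 7: [0↦3, 1↦1, 2↦1, 3↦3, 4↦7, 5↦2, 6↦10, 7↦9, 8↦10, 9↦2, 10↦7]  zeros at y ∈ ∅
  x = 8: [0↦0, 1↦7, 2↦5, 3↦5, 4↦7, 5↦0, 6↦6, 7↦3, 8↦2, 9↦3, 10↦6]  zeros at y ∈ {0, 5}
  x = 9: [0↦6, 1↦0, 2↦7, 3↦5, 4↦5, 5↦7, 6↦0, 7↦6, 8↦3, 9↦2, 10↦3]  zeros at y ∈ {1, 6}
  x = 10: [0↦10, 1↦2, 2↦7, 3↦3, 4↦1, 5↦1, 6↦3, 7↦7, 8↦2, 9↦10, 10↦9]  zeros at y ∈ ∅
Collecting zeros: affine points = {(1, 1), (2, 6), (2, 9), (3, 8), (3, 9), (4, 0), (4, 8), (5, 5), (8, 0), (8, 5), (9, 1), (9, 6)}.
Total count |C(F_11)_aff| = 12.


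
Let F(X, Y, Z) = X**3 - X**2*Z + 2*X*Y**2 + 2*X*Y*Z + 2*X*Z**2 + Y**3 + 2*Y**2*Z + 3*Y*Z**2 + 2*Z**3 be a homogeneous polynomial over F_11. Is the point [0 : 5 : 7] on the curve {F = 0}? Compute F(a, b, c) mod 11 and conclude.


F(0,5,7) ≡ 4 (mod 11); P is NOT on the curve.

Evaluate F(0, 5, 7) term-by-term (mod 11).
  X**3 ↦ 1·0·1·1 = 0
  -X**2*Z ↦ -1·0·1·7 = 0
  2*X*Y**2 ↦ 2·0·25·1 = 0
  2*X*Y*Z ↦ 2·0·5·7 = 0
  2*X*Z**2 ↦ 2·0·1·49 = 0
  Y**3 ↦ 1·1·125·1 = 125
  2*Y**2*Z ↦ 2·1·25·7 = 350
  3*Y*Z**2 ↦ 3·1·5·49 = 735
  2*Z**3 ↦ 2·1·1·343 = 686
Sum: F(0, 5, 7) = (0) + (0) + (0) + (0) + (0) + (125) + (350) + (735) + (686) = 1896.
Reducing mod 11: 1896 ≡ 4 (mod 11).
Since F(a, b, c) ≡ 4 ≠ 0 (mod 11), P does NOT lie on the curve.


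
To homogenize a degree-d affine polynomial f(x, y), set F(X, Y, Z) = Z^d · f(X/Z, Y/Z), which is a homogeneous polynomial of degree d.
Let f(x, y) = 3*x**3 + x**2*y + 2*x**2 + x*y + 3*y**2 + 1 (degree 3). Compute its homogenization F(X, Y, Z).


F(X, Y, Z) = 3*X**3 + X**2*Y + 2*X**2*Z + X*Y*Z + 3*Y**2*Z + Z**3

deg(f) = 3.
Substitute x = X/Z, y = Y/Z into f, then multiply by Z^3.
  monomial 3·x^3·y^0 ↦ 3·X^3·Y^0·Z^0.
  monomial 1·x^2·y^1 ↦ 1·X^2·Y^1·Z^0.
  monomial 2·x^2·y^0 ↦ 2·X^2·Y^0·Z^1.
  monomial 1·x^1·y^1 ↦ 1·X^1·Y^1·Z^1.
  monomial 3·x^0·y^2 ↦ 3·X^0·Y^2·Z^1.
  monomial 1·x^0·y^0 ↦ 1·X^0·Y^0·Z^3.
Collecting: F(X, Y, Z) = 3*X**3 + X**2*Y + 2*X**2*Z + X*Y*Z + 3*Y**2*Z + Z**3.


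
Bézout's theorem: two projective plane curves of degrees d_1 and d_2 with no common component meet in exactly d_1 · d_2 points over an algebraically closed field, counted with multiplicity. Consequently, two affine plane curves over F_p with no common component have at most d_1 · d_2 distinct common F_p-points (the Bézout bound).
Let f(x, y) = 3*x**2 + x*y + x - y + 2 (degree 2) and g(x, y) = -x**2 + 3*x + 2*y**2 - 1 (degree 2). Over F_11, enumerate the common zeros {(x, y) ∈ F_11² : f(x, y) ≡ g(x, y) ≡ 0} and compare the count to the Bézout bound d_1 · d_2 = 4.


Common zeros: ∅; count = 0; Bézout bound = 4.

deg(f) = 2, deg(g) = 2, so Bézout bound = 4.
Scan x ∈ F_11. For each x, list the y ∈ F_11 with f(x, y) ≡ 0 and those with g(x, y) ≡ 0 (mod 11); the common zeros in that column are the intersection.
  x = 0: f ≡ 0 at y ∈ {2}; g ≡ 0 at y ∈ ∅; common: ∅.
  x = 1: f ≡ 0 at y ∈ ∅; g ≡ 0 at y ∈ {4, 7}; common: ∅.
  x = 2: f ≡ 0 at y ∈ {6}; g ≡ 0 at y ∈ {4, 7}; common: ∅.
  x = 3: f ≡ 0 at y ∈ {6}; g ≡ 0 at y ∈ ∅; common: ∅.
  x = 4: f ≡ 0 at y ∈ {4}; g ≡ 0 at y ∈ ∅; common: ∅.
  x = 5: f ≡ 0 at y ∈ {7}; g ≡ 0 at y ∈ {0}; common: ∅.
  x = 6: f ≡ 0 at y ∈ {1}; g ≡ 0 at y ∈ {2, 9}; common: ∅.
  x = 7: f ≡ 0 at y ∈ {7}; g ≡ 0 at y ∈ {3, 8}; common: ∅.
  x = 8: f ≡ 0 at y ∈ {1}; g ≡ 0 at y ∈ {2, 9}; common: ∅.
  x = 9: f ≡ 0 at y ∈ {4}; g ≡ 0 at y ∈ {0}; common: ∅.
  x = 10: f ≡ 0 at y ∈ {2}; g ≡ 0 at y ∈ ∅; common: ∅.
Collecting: common zeros = ∅, so the count is 0.
Comparison with the Bézout bound: 0 ≤ 4 = deg(f)·deg(g), as expected for curves with no common component (the affine F_11-count falls short of the bound because intersections may lie at infinity, over extension fields, or carry multiplicity).


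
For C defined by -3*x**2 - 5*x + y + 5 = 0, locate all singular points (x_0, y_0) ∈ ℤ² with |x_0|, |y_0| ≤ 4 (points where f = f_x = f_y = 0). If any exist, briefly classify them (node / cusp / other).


No singular points in the scanned grid; C is smooth there.

Compute partial derivatives:
  f_x = -6*x - 5.
  f_y = 1.
f_y = 1 is a nonzero constant, so f_y never vanishes: no point (x, y) can satisfy f = f_x = f_y = 0. In particular no (x, y) ∈ {−4, ..., 4}² is singular; the curve is smooth.


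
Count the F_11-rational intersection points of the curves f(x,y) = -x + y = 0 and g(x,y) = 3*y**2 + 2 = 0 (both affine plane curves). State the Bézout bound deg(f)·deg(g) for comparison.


Common zeros: {(5, 5), (6, 6)}; count = 2; Bézout bound = 2.

deg(f) = 1, deg(g) = 2, so Bézout bound = 2.
Scan x ∈ F_11. For each x, list the y ∈ F_11 with f(x, y) ≡ 0 and those with g(x, y) ≡ 0 (mod 11); the common zeros in that column are the intersection.
  x = 0: f ≡ 0 at y ∈ {0}; g ≡ 0 at y ∈ {5, 6}; common: ∅.
  x = 1: f ≡ 0 at y ∈ {1}; g ≡ 0 at y ∈ {5, 6}; common: ∅.
  x = 2: f ≡ 0 at y ∈ {2}; g ≡ 0 at y ∈ {5, 6}; common: ∅.
  x = 3: f ≡ 0 at y ∈ {3}; g ≡ 0 at y ∈ {5, 6}; common: ∅.
  x = 4: f ≡ 0 at y ∈ {4}; g ≡ 0 at y ∈ {5, 6}; common: ∅.
  x = 5: f ≡ 0 at y ∈ {5}; g ≡ 0 at y ∈ {5, 6}; common: {5}.
  x = 6: f ≡ 0 at y ∈ {6}; g ≡ 0 at y ∈ {5, 6}; common: {6}.
  x = 7: f ≡ 0 at y ∈ {7}; g ≡ 0 at y ∈ {5, 6}; common: ∅.
  x = 8: f ≡ 0 at y ∈ {8}; g ≡ 0 at y ∈ {5, 6}; common: ∅.
  x = 9: f ≡ 0 at y ∈ {9}; g ≡ 0 at y ∈ {5, 6}; common: ∅.
  x = 10: f ≡ 0 at y ∈ {10}; g ≡ 0 at y ∈ {5, 6}; common: ∅.
Collecting: common zeros = {(5, 5), (6, 6)}, so the count is 2.
Comparison with the Bézout bound: 2 ≤ 2 = deg(f)·deg(g), as expected for curves with no common component (the bound is attained).


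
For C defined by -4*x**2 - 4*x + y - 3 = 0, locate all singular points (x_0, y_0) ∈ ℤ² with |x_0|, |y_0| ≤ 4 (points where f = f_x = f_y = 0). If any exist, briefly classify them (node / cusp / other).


No singular points in the scanned grid; C is smooth there.

Compute partial derivatives:
  f_x = -8*x - 4.
  f_y = 1.
f_y = 1 is a nonzero constant, so f_y never vanishes: no point (x, y) can satisfy f = f_x = f_y = 0. In particular no (x, y) ∈ {−4, ..., 4}² is singular; the curve is smooth.


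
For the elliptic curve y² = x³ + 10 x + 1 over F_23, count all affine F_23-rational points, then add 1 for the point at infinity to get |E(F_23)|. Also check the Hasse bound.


Affine points = {(0, 1), (0, 22), (1, 9), (1, 14), (2, 11), (2, 12), (3, 9), (3, 14), (4, 6), (4, 17), (6, 1), (6, 22), (7, 0), (8, 8), (8, 15), (11, 4), (11, 19), (12, 3), (12, 20), (16, 5), (16, 18), (17, 1), (17, 22), (19, 9), (19, 14), (20, 6), (20, 17), (22, 6), (22, 17)}; affine count = 29; |E(F_23)| = 30.

Discriminant check: Δ ∝ 4a³ + 27b² = 4·10³ + 27·1² = 4·1000 + 27·1 ≡ 2 (mod 23). Nonzero ⇒ E is nonsingular.
For each x ∈ F_23, compute rhs = x³ + 10·x + 1 mod 23, then count y ∈ F_23 with y² ≡ rhs.
  x = 0: rhs = 1, matching y values: 1, 22 (2 points).
  x = 1: rhs = 12, matching y values: 9, 14 (2 points).
  x = 2: rhs = 6, matching y values: 11, 12 (2 points).
  x = 3: rhs = 12, matching y values: 9, 14 (2 points).
  x = 4: rhs = 13, matching y values: 6, 17 (2 points).
  x = 5: rhs = 15, matching y values: none (0 points).
  x = 6: rhs = 1, matching y values: 1, 22 (2 points).
  x = 7: rhs = 0, matching y values: 0 (1 points).
  x = 8: rhs = 18, matching y values: 8, 15 (2 points).
  x = 9: rhs = 15, matching y values: none (0 points).
  x = 10: rhs = 20, matching y values: none (0 points).
  x = 11: rhs = 16, matching y values: 4, 19 (2 points).
  x = 12: rhs = 9, matching y values: 3, 20 (2 points).
  x = 13: rhs = 5, matching y values: none (0 points).
  x = 14: rhs = 10, matching y values: none (0 points).
  x = 15: rhs = 7, matching y values: none (0 points).
  x = 16: rhs = 2, matching y values: 5, 18 (2 points).
  x = 17: rhs = 1, matching y values: 1, 22 (2 points).
  x = 18: rhs = 10, matching y values: none (0 points).
  x = 19: rhs = 12, matching y values: 9, 14 (2 points).
  x = 20: rhs = 13, matching y values: 6, 17 (2 points).
  x = 21: rhs = 19, matching y values: none (0 points).
  x = 22: rhs = 13, matching y values: 6, 17 (2 points).
Total affine count: 29.
Full point count |E(F_23)| = 29 + 1 = 30.
Hasse bound: |30 − (23+1)| = |6| = 6 ≤ 2√23 ≈ 9.5917 ✓.


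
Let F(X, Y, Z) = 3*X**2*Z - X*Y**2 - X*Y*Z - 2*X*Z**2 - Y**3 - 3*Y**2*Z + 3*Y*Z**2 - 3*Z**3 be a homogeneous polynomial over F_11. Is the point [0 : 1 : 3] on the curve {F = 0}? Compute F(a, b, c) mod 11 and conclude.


F(0,1,3) ≡ 2 (mod 11); P is NOT on the curve.

Evaluate F(0, 1, 3) term-by-term (mod 11).
  3*X**2*Z ↦ 3·0·1·3 = 0
  -X*Y**2 ↦ -1·0·1·1 = 0
  -X*Y*Z ↦ -1·0·1·3 = 0
  -2*X*Z**2 ↦ -2·0·1·9 = 0
  -Y**3 ↦ -1·1·1·1 = -1
  -3*Y**2*Z ↦ -3·1·1·3 = -9
  3*Y*Z**2 ↦ 3·1·1·9 = 27
  -3*Z**3 ↦ -3·1·1·27 = -81
Sum: F(0, 1, 3) = (0) + (0) + (0) + (0) + (-1) + (-9) + (27) + (-81) = -64.
Reducing mod 11: -64 ≡ 2 (mod 11).
Since F(a, b, c) ≡ 2 ≠ 0 (mod 11), P does NOT lie on the curve.


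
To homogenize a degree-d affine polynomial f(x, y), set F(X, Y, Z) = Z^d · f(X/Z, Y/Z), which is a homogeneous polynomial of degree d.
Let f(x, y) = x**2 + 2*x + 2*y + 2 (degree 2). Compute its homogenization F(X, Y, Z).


F(X, Y, Z) = X**2 + 2*X*Z + 2*Y*Z + 2*Z**2

deg(f) = 2.
Substitute x = X/Z, y = Y/Z into f, then multiply by Z^2.
  monomial 1·x^2·y^0 ↦ 1·X^2·Y^0·Z^0.
  monomial 2·x^1·y^0 ↦ 2·X^1·Y^0·Z^1.
  monomial 2·x^0·y^1 ↦ 2·X^0·Y^1·Z^1.
  monomial 2·x^0·y^0 ↦ 2·X^0·Y^0·Z^2.
Collecting: F(X, Y, Z) = X**2 + 2*X*Z + 2*Y*Z + 2*Z**2.


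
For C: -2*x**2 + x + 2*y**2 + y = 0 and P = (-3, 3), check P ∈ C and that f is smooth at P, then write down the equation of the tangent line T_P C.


Tangent line at P: 13*x + 13*y = 0.

Step 1: f(-3, 3) = 0, so P lies on C.
Step 2: partial derivatives
  f_x(x, y) = 1 - 4*x, f_y(x, y) = 4*y + 1.
  f_x(P) = 13, f_y(P) = 13 (gradient nonzero, so P is smooth).
Step 3: tangent line at P: 13·(x − -3) + 13·(y − 3) = 0.
Expanding: 13*x + 13*y = 0.


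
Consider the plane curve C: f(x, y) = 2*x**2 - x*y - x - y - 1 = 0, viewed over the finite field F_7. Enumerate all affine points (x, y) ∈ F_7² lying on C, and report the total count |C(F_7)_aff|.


Affine F_7-points: {(0, 6), (1, 0), (2, 4), (3, 0), (4, 4), (5, 5)}; count = 6.

For each of the 49 pairs (x, y) ∈ F_7², evaluate f(x, y) mod 7. Record the zeros.
  x = 0: [0↦6, 1↦5, 2↦4, 3↦3, 4↦2, 5↦1, 6↦0]  zeros at y ∈ {6}
  x = 1: [0↦0, 1↦5, 2↦3, 3↦1, 4↦6, 5↦4, 6↦2]  zeros at y ∈ {0}
  x = 2: [0↦5, 1↦2, 2↦6, 3↦3, 4↦0, 5↦4, 6↦1]  zeros at y ∈ {4}
  x = 3: [0↦0, 1↦3, 2↦6, 3↦2, 4↦5, 5↦1, 6↦4]  zeros at y ∈ {0}
  x = 4: [0↦6, 1↦1, 2↦3, 3↦5, 4↦0, 5↦2, 6↦4]  zeros at y ∈ {4}
  x = 5: [0↦2, 1↦3, 2↦4, 3↦5, 4↦6, 5↦0, 6↦1]  zeros at y ∈ {5}
  x = 6: [0↦2, 1↦2, 2↦2, 3↦2, 4↦2, 5↦2, 6↦2]  zeros at y ∈ ∅
Collecting zeros: affine points = {(0, 6), (1, 0), (2, 4), (3, 0), (4, 4), (5, 5)}.
Total count |C(F_7)_aff| = 6.


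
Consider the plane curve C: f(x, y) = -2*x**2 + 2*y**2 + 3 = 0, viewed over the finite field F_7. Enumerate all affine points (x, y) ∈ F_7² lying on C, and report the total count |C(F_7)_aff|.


Affine F_7-points: {(0, 3), (0, 4), (3, 2), (3, 5), (4, 2), (4, 5)}; count = 6.

For each of the 49 pairs (x, y) ∈ F_7², evaluate f(x, y) mod 7. Record the zeros.
  x = 0: [0↦3, 1↦5, 2↦4, 3↦0, 4↦0, 5↦4, 6↦5]  zeros at y ∈ {3, 4}
  x = 1: [0↦1, 1↦3, 2↦2, 3↦5, 4↦5, 5↦2, 6↦3]  zeros at y ∈ ∅
  x = 2: [0↦2, 1↦4, 2↦3, 3↦6, 4↦6, 5↦3, 6↦4]  zeros at y ∈ ∅
  x = 3: [0↦6, 1↦1, 2↦0, 3↦3, 4↦3, 5↦0, 6↦1]  zeros at y ∈ {2, 5}
  x = 4: [0↦6, 1↦1, 2↦0, 3↦3, 4↦3, 5↦0, 6↦1]  zeros at y ∈ {2, 5}
  x = 5: [0↦2, 1↦4, 2↦3, 3↦6, 4↦6, 5↦3, 6↦4]  zeros at y ∈ ∅
  x = 6: [0↦1, 1↦3, 2↦2, 3↦5, 4↦5, 5↦2, 6↦3]  zeros at y ∈ ∅
Collecting zeros: affine points = {(0, 3), (0, 4), (3, 2), (3, 5), (4, 2), (4, 5)}.
Total count |C(F_7)_aff| = 6.


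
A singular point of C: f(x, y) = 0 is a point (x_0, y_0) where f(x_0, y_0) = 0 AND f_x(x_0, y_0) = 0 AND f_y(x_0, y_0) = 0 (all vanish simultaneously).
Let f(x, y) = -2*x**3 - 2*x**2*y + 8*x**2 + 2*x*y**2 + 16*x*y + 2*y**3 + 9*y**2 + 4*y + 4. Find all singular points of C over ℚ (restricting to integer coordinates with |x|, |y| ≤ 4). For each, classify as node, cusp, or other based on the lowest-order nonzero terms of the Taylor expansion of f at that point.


Singular points: {(2, -2)}; classification: cusp.

Compute partial derivatives:
  f_x = -6*x**2 - 4*x*y + 16*x + 2*y**2 + 16*y.
  f_y = -2*x**2 + 4*x*y + 16*x + 6*y**2 + 18*y + 4.
Scan x_0 ∈ {−4, ..., 4}. For each x_0, f_y(x_0, y) is a polynomial in y; find its integer roots y ∈ {−4, ..., 4}, then test f_x and f at those candidates.
  x = -4: f_y(-4, y) = 6*y**2 + 2*y - 92; no integer root y with |y| ≤ 4.
  x = -3: f_y(-3, y) = 6*y**2 + 6*y - 62; no integer root y with |y| ≤ 4.
  x = -2: f_y(-2, y) = 6*y**2 + 10*y - 36; no integer root y with |y| ≤ 4.
  x = -1: f_y(-1, y) = 6*y**2 + 14*y - 14; no integer root y with |y| ≤ 4.
  x = 0: f_y(0, y) = 6*y**2 + 18*y + 4; no integer root y with |y| ≤ 4.
  x = 1: f_y(1, y) = 6*y**2 + 22*y + 18; no integer root y with |y| ≤ 4.
  x = 2: f_y(2, y) = 6*y**2 + 26*y + 28; vanishes at y ∈ {-2}. (2, -2): f_x = 0, f = 0 — SINGULAR.
  x = 3: f_y(3, y) = 6*y**2 + 30*y + 34; no integer root y with |y| ≤ 4.
  x = 4: f_y(4, y) = 6*y**2 + 34*y + 36; no integer root y with |y| ≤ 4.
Only singular point on the grid: (2, -2).
Classify: substitute x = 2 + u, y = -2 + v and expand: f = -2*u**3 - 2*u**2*v + 2*u*v**2 + 2*v**3 + v**2.
No constant or linear terms (consistent with a singular point). Quadratic part: v**2. Cubic part: -2*u**3 - 2*u**2*v + 2*u*v**2 + 2*v**3.
The quadratic part v**2 is a perfect square, so there is a single (double) tangent line v = 0, i.e. y = -2. Restricting the cubic part to that line (v = 0) leaves -2*u**3 ≠ 0, so f is not divisible by v and the branch is v² ≈ 2*u**3 to lowest order — this is a cusp.
Classification: cusp.


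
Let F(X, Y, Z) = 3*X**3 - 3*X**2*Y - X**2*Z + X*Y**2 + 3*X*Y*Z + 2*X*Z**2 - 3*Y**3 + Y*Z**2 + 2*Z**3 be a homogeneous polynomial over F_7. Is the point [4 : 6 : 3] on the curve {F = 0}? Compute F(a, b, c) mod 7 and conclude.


F(4,6,3) ≡ 0 (mod 7); P is on the curve.

Evaluate F(4, 6, 3) term-by-term (mod 7).
  3*X**3 ↦ 3·64·1·1 = 192
  -3*X**2*Y ↦ -3·16·6·1 = -288
  -X**2*Z ↦ -1·16·1·3 = -48
  X*Y**2 ↦ 1·4·36·1 = 144
  3*X*Y*Z ↦ 3·4·6·3 = 216
  2*X*Z**2 ↦ 2·4·1·9 = 72
  -3*Y**3 ↦ -3·1·216·1 = -648
  Y*Z**2 ↦ 1·1·6·9 = 54
  2*Z**3 ↦ 2·1·1·27 = 54
Sum: F(4, 6, 3) = (192) + (-288) + (-48) + (144) + (216) + (72) + (-648) + (54) + (54) = -252.
Reducing mod 7: -252 ≡ 0 (mod 7).
Since F(a, b, c) ≡ 0 (mod 7), P lies on the curve.


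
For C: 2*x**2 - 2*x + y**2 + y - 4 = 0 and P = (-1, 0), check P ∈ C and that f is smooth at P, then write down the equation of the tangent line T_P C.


Tangent line at P: -6*x + y - 6 = 0.

Step 1: f(-1, 0) = 0, so P lies on C.
Step 2: partial derivatives
  f_x(x, y) = 4*x - 2, f_y(x, y) = 2*y + 1.
  f_x(P) = -6, f_y(P) = 1 (gradient nonzero, so P is smooth).
Step 3: tangent line at P: -6·(x − -1) + 1·(y − 0) = 0.
Expanding: -6*x + y - 6 = 0.


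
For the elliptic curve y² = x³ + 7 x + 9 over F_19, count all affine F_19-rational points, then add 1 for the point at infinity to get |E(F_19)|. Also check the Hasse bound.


Affine points = {(0, 3), (0, 16), (1, 6), (1, 13), (3, 0), (4, 5), (4, 14), (5, 6), (5, 13), (6, 1), (6, 18), (8, 8), (8, 11), (11, 7), (11, 12), (12, 4), (12, 15), (13, 6), (13, 13), (14, 1), (14, 18), (17, 5), (17, 14), (18, 1), (18, 18)}; affine count = 25; |E(F_19)| = 26.

Discriminant check: Δ ∝ 4a³ + 27b² = 4·7³ + 27·9² = 4·343 + 27·81 ≡ 6 (mod 19). Nonzero ⇒ E is nonsingular.
For each x ∈ F_19, compute rhs = x³ + 7·x + 9 mod 19, then count y ∈ F_19 with y² ≡ rhs.
  x = 0: rhs = 9, matching y values: 3, 16 (2 points).
  x = 1: rhs = 17, matching y values: 6, 13 (2 points).
  x = 2: rhs = 12, matching y values: none (0 points).
  x = 3: rhs = 0, matching y values: 0 (1 points).
  x = 4: rhs = 6, matching y values: 5, 14 (2 points).
  x = 5: rhs = 17, matching y values: 6, 13 (2 points).
  x = 6: rhs = 1, matching y values: 1, 18 (2 points).
  x = 7: rhs = 2, matching y values: none (0 points).
  x = 8: rhs = 7, matching y values: 8, 11 (2 points).
  x = 9: rhs = 3, matching y values: none (0 points).
  x = 10: rhs = 15, matching y values: none (0 points).
  x = 11: rhs = 11, matching y values: 7, 12 (2 points).
  x = 12: rhs = 16, matching y values: 4, 15 (2 points).
  x = 13: rhs = 17, matching y values: 6, 13 (2 points).
  x = 14: rhs = 1, matching y values: 1, 18 (2 points).
  x = 15: rhs = 12, matching y values: none (0 points).
  x = 16: rhs = 18, matching y values: none (0 points).
  x = 17: rhs = 6, matching y values: 5, 14 (2 points).
  x = 18: rhs = 1, matching y values: 1, 18 (2 points).
Total affine count: 25.
Full point count |E(F_19)| = 25 + 1 = 26.
Hasse bound: |26 − (19+1)| = |6| = 6 ≤ 2√19 ≈ 8.7178 ✓.


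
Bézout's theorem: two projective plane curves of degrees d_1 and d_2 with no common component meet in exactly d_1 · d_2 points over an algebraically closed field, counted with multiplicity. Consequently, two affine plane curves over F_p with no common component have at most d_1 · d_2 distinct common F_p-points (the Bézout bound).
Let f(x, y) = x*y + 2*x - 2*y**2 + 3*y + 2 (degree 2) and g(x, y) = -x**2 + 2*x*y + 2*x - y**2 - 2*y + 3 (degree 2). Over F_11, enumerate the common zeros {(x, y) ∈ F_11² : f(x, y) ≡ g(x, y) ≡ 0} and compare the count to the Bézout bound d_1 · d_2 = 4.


Common zeros: {(3, 4), (10, 0)}; count = 2; Bézout bound = 4.

deg(f) = 2, deg(g) = 2, so Bézout bound = 4.
Scan x ∈ F_11. For each x, list the y ∈ F_11 with f(x, y) ≡ 0 and those with g(x, y) ≡ 0 (mod 11); the common zeros in that column are the intersection.
  x = 0: f ≡ 0 at y ∈ {2, 5}; g ≡ 0 at y ∈ {1, 8}; common: ∅.
  x = 1: f ≡ 0 at y ∈ {6, 7}; g ≡ 0 at y ∈ {2, 9}; common: ∅.
  x = 2: f ≡ 0 at y ∈ ∅; g ≡ 0 at y ∈ {3, 10}; common: ∅.
  x = 3: f ≡ 0 at y ∈ {4, 10}; g ≡ 0 at y ∈ {0, 4}; common: {4}.
  x = 4: f ≡ 0 at y ∈ ∅; g ≡ 0 at y ∈ {1, 5}; common: ∅.
  x = 5: f ≡ 0 at y ∈ ∅; g ≡ 0 at y ∈ {2, 6}; common: ∅.
  x = 6: f ≡ 0 at y ∈ ∅; g ≡ 0 at y ∈ {3, 7}; common: ∅.
  x = 7: f ≡ 0 at y ∈ ∅; g ≡ 0 at y ∈ {4, 8}; common: ∅.
  x = 8: f ≡ 0 at y ∈ {3, 8}; g ≡ 0 at y ∈ {5, 9}; common: ∅.
  x = 9: f ≡ 0 at y ∈ ∅; g ≡ 0 at y ∈ {6, 10}; common: ∅.
  x = 10: f ≡ 0 at y ∈ {0, 1}; g ≡ 0 at y ∈ {0, 7}; common: {0}.
Collecting: common zeros = {(3, 4), (10, 0)}, so the count is 2.
Comparison with the Bézout bound: 2 ≤ 4 = deg(f)·deg(g), as expected for curves with no common component (the affine F_11-count falls short of the bound because intersections may lie at infinity, over extension fields, or carry multiplicity).


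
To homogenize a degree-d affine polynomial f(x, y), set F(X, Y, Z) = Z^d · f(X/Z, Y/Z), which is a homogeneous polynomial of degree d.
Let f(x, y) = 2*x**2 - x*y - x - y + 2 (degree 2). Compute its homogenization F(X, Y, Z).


F(X, Y, Z) = 2*X**2 - X*Y - X*Z - Y*Z + 2*Z**2

deg(f) = 2.
Substitute x = X/Z, y = Y/Z into f, then multiply by Z^2.
  monomial 2·x^2·y^0 ↦ 2·X^2·Y^0·Z^0.
  monomial -1·x^1·y^1 ↦ -1·X^1·Y^1·Z^0.
  monomial -1·x^1·y^0 ↦ -1·X^1·Y^0·Z^1.
  monomial -1·x^0·y^1 ↦ -1·X^0·Y^1·Z^1.
  monomial 2·x^0·y^0 ↦ 2·X^0·Y^0·Z^2.
Collecting: F(X, Y, Z) = 2*X**2 - X*Y - X*Z - Y*Z + 2*Z**2.


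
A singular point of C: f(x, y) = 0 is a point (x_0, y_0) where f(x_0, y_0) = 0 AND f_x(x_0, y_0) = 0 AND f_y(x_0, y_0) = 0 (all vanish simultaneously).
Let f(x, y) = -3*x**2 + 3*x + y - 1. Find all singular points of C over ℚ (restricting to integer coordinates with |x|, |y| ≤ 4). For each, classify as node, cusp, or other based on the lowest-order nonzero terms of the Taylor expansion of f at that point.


No singular points in the scanned grid; C is smooth there.

Compute partial derivatives:
  f_x = 3 - 6*x.
  f_y = 1.
f_y = 1 is a nonzero constant, so f_y never vanishes: no point (x, y) can satisfy f = f_x = f_y = 0. In particular no (x, y) ∈ {−4, ..., 4}² is singular; the curve is smooth.


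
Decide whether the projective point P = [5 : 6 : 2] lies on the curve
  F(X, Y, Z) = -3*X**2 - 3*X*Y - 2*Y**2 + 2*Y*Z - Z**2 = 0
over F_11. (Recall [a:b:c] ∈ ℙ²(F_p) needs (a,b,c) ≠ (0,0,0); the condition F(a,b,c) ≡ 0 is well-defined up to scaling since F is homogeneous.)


F(5,6,2) ≡ 3 (mod 11); P is NOT on the curve.

Evaluate F(5, 6, 2) term-by-term (mod 11).
  -3*X**2 ↦ -3·25·1·1 = -75
  -3*X*Y ↦ -3·5·6·1 = -90
  -2*Y**2 ↦ -2·1·36·1 = -72
  2*Y*Z ↦ 2·1·6·2 = 24
  -Z**2 ↦ -1·1·1·4 = -4
Sum: F(5, 6, 2) = (-75) + (-90) + (-72) + (24) + (-4) = -217.
Reducing mod 11: -217 ≡ 3 (mod 11).
Since F(a, b, c) ≡ 3 ≠ 0 (mod 11), P does NOT lie on the curve.


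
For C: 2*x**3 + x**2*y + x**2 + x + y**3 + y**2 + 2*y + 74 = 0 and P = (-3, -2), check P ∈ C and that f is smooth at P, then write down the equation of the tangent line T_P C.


Tangent line at P: 61*x + 19*y + 221 = 0.

Step 1: f(-3, -2) = 0, so P lies on C.
Step 2: partial derivatives
  f_x(x, y) = 6*x**2 + 2*x*y + 2*x + 1, f_y(x, y) = x**2 + 3*y**2 + 2*y + 2.
  f_x(P) = 61, f_y(P) = 19 (gradient nonzero, so P is smooth).
Step 3: tangent line at P: 61·(x − -3) + 19·(y − -2) = 0.
Expanding: 61*x + 19*y + 221 = 0.


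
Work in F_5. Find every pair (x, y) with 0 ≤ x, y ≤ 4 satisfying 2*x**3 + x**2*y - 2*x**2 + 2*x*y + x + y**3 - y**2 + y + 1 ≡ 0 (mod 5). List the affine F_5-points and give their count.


Affine F_5-points: {(2, 1), (2, 4), (3, 0), (4, 2)}; count = 4.

For each of the 25 pairs (x, y) ∈ F_5², evaluate f(x, y) mod 5. Record the zeros.
  x = 0: [0↦1, 1↦2, 2↦2, 3↦2, 4↦3]  zeros at y ∈ ∅
  x = 1: [0↦2, 1↦1, 2↦4, 3↦2, 4↦1]  zeros at y ∈ ∅
  x = 2: [0↦1, 1↦0, 2↦3, 3↦1, 4↦0]  zeros at y ∈ {1, 4}
  x = 3: [0↦0, 1↦1, 2↦1, 3↦1, 4↦2]  zeros at y ∈ {0}
  x = 4: [0↦1, 1↦1, 2↦0, 3↦4, 4↦4]  zeros at y ∈ {2}
Collecting zeros: affine points = {(2, 1), (2, 4), (3, 0), (4, 2)}.
Total count |C(F_5)_aff| = 4.


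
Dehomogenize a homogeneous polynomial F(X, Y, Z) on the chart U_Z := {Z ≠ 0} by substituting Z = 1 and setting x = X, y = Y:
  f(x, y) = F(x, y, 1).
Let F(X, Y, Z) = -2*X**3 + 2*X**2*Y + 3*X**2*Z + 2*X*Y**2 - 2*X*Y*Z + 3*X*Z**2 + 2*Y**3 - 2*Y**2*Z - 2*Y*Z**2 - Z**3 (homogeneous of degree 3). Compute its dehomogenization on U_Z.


f(x, y) = -2*x**3 + 2*x**2*y + 3*x**2 + 2*x*y**2 - 2*x*y + 3*x + 2*y**3 - 2*y**2 - 2*y - 1

On U_Z we set Z = 1. Each monomial c·X^i·Y^j·Z^k in F becomes c·x^i·y^j·1^k = c·x^i·y^j.
Substituting Z = 1: F(X, Y, 1) = -2*x**3 + 2*x**2*y + 3*x**2 + 2*x*y**2 - 2*x*y + 3*x + 2*y**3 - 2*y**2 - 2*y - 1.
Note: deg(f) ≤ deg(F) = 3; strict inequality happens when F is divisible by Z (lost terms).
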